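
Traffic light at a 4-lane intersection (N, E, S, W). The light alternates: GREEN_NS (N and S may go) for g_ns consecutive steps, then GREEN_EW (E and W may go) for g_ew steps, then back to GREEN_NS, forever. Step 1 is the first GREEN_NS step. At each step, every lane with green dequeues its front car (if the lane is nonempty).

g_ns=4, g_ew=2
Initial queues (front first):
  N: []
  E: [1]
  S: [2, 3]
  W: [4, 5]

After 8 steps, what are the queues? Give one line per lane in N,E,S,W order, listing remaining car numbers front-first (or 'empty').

Step 1 [NS]: N:empty,E:wait,S:car2-GO,W:wait | queues: N=0 E=1 S=1 W=2
Step 2 [NS]: N:empty,E:wait,S:car3-GO,W:wait | queues: N=0 E=1 S=0 W=2
Step 3 [NS]: N:empty,E:wait,S:empty,W:wait | queues: N=0 E=1 S=0 W=2
Step 4 [NS]: N:empty,E:wait,S:empty,W:wait | queues: N=0 E=1 S=0 W=2
Step 5 [EW]: N:wait,E:car1-GO,S:wait,W:car4-GO | queues: N=0 E=0 S=0 W=1
Step 6 [EW]: N:wait,E:empty,S:wait,W:car5-GO | queues: N=0 E=0 S=0 W=0

N: empty
E: empty
S: empty
W: empty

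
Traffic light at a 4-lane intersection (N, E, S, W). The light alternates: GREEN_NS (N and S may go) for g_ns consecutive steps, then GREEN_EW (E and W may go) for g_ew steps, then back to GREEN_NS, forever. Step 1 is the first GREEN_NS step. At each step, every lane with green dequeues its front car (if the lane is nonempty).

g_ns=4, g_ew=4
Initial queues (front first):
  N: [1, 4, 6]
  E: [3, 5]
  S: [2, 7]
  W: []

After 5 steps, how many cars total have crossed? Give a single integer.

Answer: 6

Derivation:
Step 1 [NS]: N:car1-GO,E:wait,S:car2-GO,W:wait | queues: N=2 E=2 S=1 W=0
Step 2 [NS]: N:car4-GO,E:wait,S:car7-GO,W:wait | queues: N=1 E=2 S=0 W=0
Step 3 [NS]: N:car6-GO,E:wait,S:empty,W:wait | queues: N=0 E=2 S=0 W=0
Step 4 [NS]: N:empty,E:wait,S:empty,W:wait | queues: N=0 E=2 S=0 W=0
Step 5 [EW]: N:wait,E:car3-GO,S:wait,W:empty | queues: N=0 E=1 S=0 W=0
Cars crossed by step 5: 6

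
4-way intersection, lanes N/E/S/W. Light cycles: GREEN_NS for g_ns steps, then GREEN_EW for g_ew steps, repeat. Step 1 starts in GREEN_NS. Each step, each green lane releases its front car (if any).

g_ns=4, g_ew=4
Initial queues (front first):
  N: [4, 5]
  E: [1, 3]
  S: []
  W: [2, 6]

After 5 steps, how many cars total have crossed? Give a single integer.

Step 1 [NS]: N:car4-GO,E:wait,S:empty,W:wait | queues: N=1 E=2 S=0 W=2
Step 2 [NS]: N:car5-GO,E:wait,S:empty,W:wait | queues: N=0 E=2 S=0 W=2
Step 3 [NS]: N:empty,E:wait,S:empty,W:wait | queues: N=0 E=2 S=0 W=2
Step 4 [NS]: N:empty,E:wait,S:empty,W:wait | queues: N=0 E=2 S=0 W=2
Step 5 [EW]: N:wait,E:car1-GO,S:wait,W:car2-GO | queues: N=0 E=1 S=0 W=1
Cars crossed by step 5: 4

Answer: 4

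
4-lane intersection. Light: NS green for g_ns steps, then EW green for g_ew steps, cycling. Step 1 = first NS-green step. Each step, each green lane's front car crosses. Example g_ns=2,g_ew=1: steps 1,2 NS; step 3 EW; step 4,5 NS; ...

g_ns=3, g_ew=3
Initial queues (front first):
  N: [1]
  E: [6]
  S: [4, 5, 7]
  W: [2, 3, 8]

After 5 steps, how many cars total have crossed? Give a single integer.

Step 1 [NS]: N:car1-GO,E:wait,S:car4-GO,W:wait | queues: N=0 E=1 S=2 W=3
Step 2 [NS]: N:empty,E:wait,S:car5-GO,W:wait | queues: N=0 E=1 S=1 W=3
Step 3 [NS]: N:empty,E:wait,S:car7-GO,W:wait | queues: N=0 E=1 S=0 W=3
Step 4 [EW]: N:wait,E:car6-GO,S:wait,W:car2-GO | queues: N=0 E=0 S=0 W=2
Step 5 [EW]: N:wait,E:empty,S:wait,W:car3-GO | queues: N=0 E=0 S=0 W=1
Cars crossed by step 5: 7

Answer: 7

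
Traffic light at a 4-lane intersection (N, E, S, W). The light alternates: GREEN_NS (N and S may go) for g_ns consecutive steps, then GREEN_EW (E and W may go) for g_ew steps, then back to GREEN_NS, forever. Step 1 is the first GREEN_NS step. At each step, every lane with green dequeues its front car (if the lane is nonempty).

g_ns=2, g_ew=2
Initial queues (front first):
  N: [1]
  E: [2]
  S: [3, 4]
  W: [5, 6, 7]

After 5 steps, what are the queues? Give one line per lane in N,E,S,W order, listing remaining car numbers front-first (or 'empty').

Step 1 [NS]: N:car1-GO,E:wait,S:car3-GO,W:wait | queues: N=0 E=1 S=1 W=3
Step 2 [NS]: N:empty,E:wait,S:car4-GO,W:wait | queues: N=0 E=1 S=0 W=3
Step 3 [EW]: N:wait,E:car2-GO,S:wait,W:car5-GO | queues: N=0 E=0 S=0 W=2
Step 4 [EW]: N:wait,E:empty,S:wait,W:car6-GO | queues: N=0 E=0 S=0 W=1
Step 5 [NS]: N:empty,E:wait,S:empty,W:wait | queues: N=0 E=0 S=0 W=1

N: empty
E: empty
S: empty
W: 7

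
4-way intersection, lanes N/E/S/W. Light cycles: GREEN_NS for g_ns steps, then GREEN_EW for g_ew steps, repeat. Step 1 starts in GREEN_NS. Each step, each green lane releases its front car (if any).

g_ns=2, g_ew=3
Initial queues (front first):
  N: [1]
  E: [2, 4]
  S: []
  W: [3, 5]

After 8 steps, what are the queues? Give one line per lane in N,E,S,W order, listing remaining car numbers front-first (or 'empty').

Step 1 [NS]: N:car1-GO,E:wait,S:empty,W:wait | queues: N=0 E=2 S=0 W=2
Step 2 [NS]: N:empty,E:wait,S:empty,W:wait | queues: N=0 E=2 S=0 W=2
Step 3 [EW]: N:wait,E:car2-GO,S:wait,W:car3-GO | queues: N=0 E=1 S=0 W=1
Step 4 [EW]: N:wait,E:car4-GO,S:wait,W:car5-GO | queues: N=0 E=0 S=0 W=0

N: empty
E: empty
S: empty
W: empty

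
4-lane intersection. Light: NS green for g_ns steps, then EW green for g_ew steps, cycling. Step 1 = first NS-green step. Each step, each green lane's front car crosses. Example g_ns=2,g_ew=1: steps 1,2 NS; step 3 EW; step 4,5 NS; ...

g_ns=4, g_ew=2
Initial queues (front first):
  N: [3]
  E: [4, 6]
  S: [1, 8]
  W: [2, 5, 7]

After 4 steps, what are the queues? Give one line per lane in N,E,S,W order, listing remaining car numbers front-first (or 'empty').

Step 1 [NS]: N:car3-GO,E:wait,S:car1-GO,W:wait | queues: N=0 E=2 S=1 W=3
Step 2 [NS]: N:empty,E:wait,S:car8-GO,W:wait | queues: N=0 E=2 S=0 W=3
Step 3 [NS]: N:empty,E:wait,S:empty,W:wait | queues: N=0 E=2 S=0 W=3
Step 4 [NS]: N:empty,E:wait,S:empty,W:wait | queues: N=0 E=2 S=0 W=3

N: empty
E: 4 6
S: empty
W: 2 5 7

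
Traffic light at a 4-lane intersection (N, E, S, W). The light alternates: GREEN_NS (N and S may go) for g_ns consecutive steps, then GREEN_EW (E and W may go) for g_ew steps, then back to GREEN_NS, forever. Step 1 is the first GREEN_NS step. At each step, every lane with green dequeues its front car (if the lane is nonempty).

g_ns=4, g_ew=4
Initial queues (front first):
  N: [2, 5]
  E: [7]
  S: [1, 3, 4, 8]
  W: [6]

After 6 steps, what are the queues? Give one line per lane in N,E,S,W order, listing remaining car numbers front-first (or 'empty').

Step 1 [NS]: N:car2-GO,E:wait,S:car1-GO,W:wait | queues: N=1 E=1 S=3 W=1
Step 2 [NS]: N:car5-GO,E:wait,S:car3-GO,W:wait | queues: N=0 E=1 S=2 W=1
Step 3 [NS]: N:empty,E:wait,S:car4-GO,W:wait | queues: N=0 E=1 S=1 W=1
Step 4 [NS]: N:empty,E:wait,S:car8-GO,W:wait | queues: N=0 E=1 S=0 W=1
Step 5 [EW]: N:wait,E:car7-GO,S:wait,W:car6-GO | queues: N=0 E=0 S=0 W=0

N: empty
E: empty
S: empty
W: empty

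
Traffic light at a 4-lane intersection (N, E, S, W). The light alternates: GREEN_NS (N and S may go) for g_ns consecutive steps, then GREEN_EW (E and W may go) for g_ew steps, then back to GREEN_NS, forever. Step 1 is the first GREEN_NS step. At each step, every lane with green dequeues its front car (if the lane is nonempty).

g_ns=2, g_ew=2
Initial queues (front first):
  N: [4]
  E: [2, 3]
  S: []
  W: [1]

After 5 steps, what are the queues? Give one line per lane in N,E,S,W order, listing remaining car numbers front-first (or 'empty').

Step 1 [NS]: N:car4-GO,E:wait,S:empty,W:wait | queues: N=0 E=2 S=0 W=1
Step 2 [NS]: N:empty,E:wait,S:empty,W:wait | queues: N=0 E=2 S=0 W=1
Step 3 [EW]: N:wait,E:car2-GO,S:wait,W:car1-GO | queues: N=0 E=1 S=0 W=0
Step 4 [EW]: N:wait,E:car3-GO,S:wait,W:empty | queues: N=0 E=0 S=0 W=0

N: empty
E: empty
S: empty
W: empty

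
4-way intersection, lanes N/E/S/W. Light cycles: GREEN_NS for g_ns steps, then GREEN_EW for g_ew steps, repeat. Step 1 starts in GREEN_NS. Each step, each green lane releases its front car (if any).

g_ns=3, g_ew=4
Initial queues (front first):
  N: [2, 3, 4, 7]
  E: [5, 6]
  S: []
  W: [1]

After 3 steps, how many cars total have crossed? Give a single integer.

Step 1 [NS]: N:car2-GO,E:wait,S:empty,W:wait | queues: N=3 E=2 S=0 W=1
Step 2 [NS]: N:car3-GO,E:wait,S:empty,W:wait | queues: N=2 E=2 S=0 W=1
Step 3 [NS]: N:car4-GO,E:wait,S:empty,W:wait | queues: N=1 E=2 S=0 W=1
Cars crossed by step 3: 3

Answer: 3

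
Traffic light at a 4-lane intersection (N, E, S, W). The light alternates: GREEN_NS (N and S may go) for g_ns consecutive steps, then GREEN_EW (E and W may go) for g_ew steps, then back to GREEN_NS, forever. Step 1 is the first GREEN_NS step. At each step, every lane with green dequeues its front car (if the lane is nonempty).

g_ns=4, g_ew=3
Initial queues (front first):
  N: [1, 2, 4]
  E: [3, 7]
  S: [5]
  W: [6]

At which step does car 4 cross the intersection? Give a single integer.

Step 1 [NS]: N:car1-GO,E:wait,S:car5-GO,W:wait | queues: N=2 E=2 S=0 W=1
Step 2 [NS]: N:car2-GO,E:wait,S:empty,W:wait | queues: N=1 E=2 S=0 W=1
Step 3 [NS]: N:car4-GO,E:wait,S:empty,W:wait | queues: N=0 E=2 S=0 W=1
Step 4 [NS]: N:empty,E:wait,S:empty,W:wait | queues: N=0 E=2 S=0 W=1
Step 5 [EW]: N:wait,E:car3-GO,S:wait,W:car6-GO | queues: N=0 E=1 S=0 W=0
Step 6 [EW]: N:wait,E:car7-GO,S:wait,W:empty | queues: N=0 E=0 S=0 W=0
Car 4 crosses at step 3

3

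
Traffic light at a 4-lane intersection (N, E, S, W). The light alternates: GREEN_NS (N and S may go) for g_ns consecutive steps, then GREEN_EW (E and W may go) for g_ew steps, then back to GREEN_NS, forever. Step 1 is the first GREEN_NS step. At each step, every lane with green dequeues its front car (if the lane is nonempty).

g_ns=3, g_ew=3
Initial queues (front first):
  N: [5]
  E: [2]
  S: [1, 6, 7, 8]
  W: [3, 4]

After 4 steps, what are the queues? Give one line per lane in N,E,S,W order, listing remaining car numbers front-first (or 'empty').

Step 1 [NS]: N:car5-GO,E:wait,S:car1-GO,W:wait | queues: N=0 E=1 S=3 W=2
Step 2 [NS]: N:empty,E:wait,S:car6-GO,W:wait | queues: N=0 E=1 S=2 W=2
Step 3 [NS]: N:empty,E:wait,S:car7-GO,W:wait | queues: N=0 E=1 S=1 W=2
Step 4 [EW]: N:wait,E:car2-GO,S:wait,W:car3-GO | queues: N=0 E=0 S=1 W=1

N: empty
E: empty
S: 8
W: 4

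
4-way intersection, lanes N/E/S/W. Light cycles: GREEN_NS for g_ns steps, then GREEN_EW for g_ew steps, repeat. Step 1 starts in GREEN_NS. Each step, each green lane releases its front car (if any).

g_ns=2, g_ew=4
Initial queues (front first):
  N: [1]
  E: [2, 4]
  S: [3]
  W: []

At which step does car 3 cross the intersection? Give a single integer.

Step 1 [NS]: N:car1-GO,E:wait,S:car3-GO,W:wait | queues: N=0 E=2 S=0 W=0
Step 2 [NS]: N:empty,E:wait,S:empty,W:wait | queues: N=0 E=2 S=0 W=0
Step 3 [EW]: N:wait,E:car2-GO,S:wait,W:empty | queues: N=0 E=1 S=0 W=0
Step 4 [EW]: N:wait,E:car4-GO,S:wait,W:empty | queues: N=0 E=0 S=0 W=0
Car 3 crosses at step 1

1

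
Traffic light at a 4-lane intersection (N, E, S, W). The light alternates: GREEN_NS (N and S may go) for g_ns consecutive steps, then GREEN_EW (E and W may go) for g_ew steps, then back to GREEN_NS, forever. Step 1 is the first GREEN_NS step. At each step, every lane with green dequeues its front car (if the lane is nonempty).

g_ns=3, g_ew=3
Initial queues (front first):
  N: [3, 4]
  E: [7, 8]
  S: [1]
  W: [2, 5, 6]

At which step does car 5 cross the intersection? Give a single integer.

Step 1 [NS]: N:car3-GO,E:wait,S:car1-GO,W:wait | queues: N=1 E=2 S=0 W=3
Step 2 [NS]: N:car4-GO,E:wait,S:empty,W:wait | queues: N=0 E=2 S=0 W=3
Step 3 [NS]: N:empty,E:wait,S:empty,W:wait | queues: N=0 E=2 S=0 W=3
Step 4 [EW]: N:wait,E:car7-GO,S:wait,W:car2-GO | queues: N=0 E=1 S=0 W=2
Step 5 [EW]: N:wait,E:car8-GO,S:wait,W:car5-GO | queues: N=0 E=0 S=0 W=1
Step 6 [EW]: N:wait,E:empty,S:wait,W:car6-GO | queues: N=0 E=0 S=0 W=0
Car 5 crosses at step 5

5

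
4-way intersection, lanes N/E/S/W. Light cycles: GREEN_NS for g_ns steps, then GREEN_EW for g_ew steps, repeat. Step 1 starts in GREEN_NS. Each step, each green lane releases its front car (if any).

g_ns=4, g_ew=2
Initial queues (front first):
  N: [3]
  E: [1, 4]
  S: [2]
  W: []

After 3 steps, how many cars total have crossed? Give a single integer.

Answer: 2

Derivation:
Step 1 [NS]: N:car3-GO,E:wait,S:car2-GO,W:wait | queues: N=0 E=2 S=0 W=0
Step 2 [NS]: N:empty,E:wait,S:empty,W:wait | queues: N=0 E=2 S=0 W=0
Step 3 [NS]: N:empty,E:wait,S:empty,W:wait | queues: N=0 E=2 S=0 W=0
Cars crossed by step 3: 2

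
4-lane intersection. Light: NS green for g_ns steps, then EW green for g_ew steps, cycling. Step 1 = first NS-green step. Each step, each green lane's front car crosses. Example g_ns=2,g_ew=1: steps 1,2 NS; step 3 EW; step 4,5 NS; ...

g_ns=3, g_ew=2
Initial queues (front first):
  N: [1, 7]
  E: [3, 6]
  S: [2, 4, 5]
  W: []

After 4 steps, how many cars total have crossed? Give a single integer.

Step 1 [NS]: N:car1-GO,E:wait,S:car2-GO,W:wait | queues: N=1 E=2 S=2 W=0
Step 2 [NS]: N:car7-GO,E:wait,S:car4-GO,W:wait | queues: N=0 E=2 S=1 W=0
Step 3 [NS]: N:empty,E:wait,S:car5-GO,W:wait | queues: N=0 E=2 S=0 W=0
Step 4 [EW]: N:wait,E:car3-GO,S:wait,W:empty | queues: N=0 E=1 S=0 W=0
Cars crossed by step 4: 6

Answer: 6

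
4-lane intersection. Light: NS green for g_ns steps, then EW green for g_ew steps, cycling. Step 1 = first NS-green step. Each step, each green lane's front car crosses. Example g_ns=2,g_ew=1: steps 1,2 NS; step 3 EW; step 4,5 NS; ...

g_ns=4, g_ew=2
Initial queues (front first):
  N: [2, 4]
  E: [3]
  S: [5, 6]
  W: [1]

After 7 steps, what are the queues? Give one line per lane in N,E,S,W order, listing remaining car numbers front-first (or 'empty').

Step 1 [NS]: N:car2-GO,E:wait,S:car5-GO,W:wait | queues: N=1 E=1 S=1 W=1
Step 2 [NS]: N:car4-GO,E:wait,S:car6-GO,W:wait | queues: N=0 E=1 S=0 W=1
Step 3 [NS]: N:empty,E:wait,S:empty,W:wait | queues: N=0 E=1 S=0 W=1
Step 4 [NS]: N:empty,E:wait,S:empty,W:wait | queues: N=0 E=1 S=0 W=1
Step 5 [EW]: N:wait,E:car3-GO,S:wait,W:car1-GO | queues: N=0 E=0 S=0 W=0

N: empty
E: empty
S: empty
W: empty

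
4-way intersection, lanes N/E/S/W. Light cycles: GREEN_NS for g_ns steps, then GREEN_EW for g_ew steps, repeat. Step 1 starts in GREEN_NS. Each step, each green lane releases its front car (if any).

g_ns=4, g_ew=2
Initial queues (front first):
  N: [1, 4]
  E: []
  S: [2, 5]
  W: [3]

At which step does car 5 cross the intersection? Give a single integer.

Step 1 [NS]: N:car1-GO,E:wait,S:car2-GO,W:wait | queues: N=1 E=0 S=1 W=1
Step 2 [NS]: N:car4-GO,E:wait,S:car5-GO,W:wait | queues: N=0 E=0 S=0 W=1
Step 3 [NS]: N:empty,E:wait,S:empty,W:wait | queues: N=0 E=0 S=0 W=1
Step 4 [NS]: N:empty,E:wait,S:empty,W:wait | queues: N=0 E=0 S=0 W=1
Step 5 [EW]: N:wait,E:empty,S:wait,W:car3-GO | queues: N=0 E=0 S=0 W=0
Car 5 crosses at step 2

2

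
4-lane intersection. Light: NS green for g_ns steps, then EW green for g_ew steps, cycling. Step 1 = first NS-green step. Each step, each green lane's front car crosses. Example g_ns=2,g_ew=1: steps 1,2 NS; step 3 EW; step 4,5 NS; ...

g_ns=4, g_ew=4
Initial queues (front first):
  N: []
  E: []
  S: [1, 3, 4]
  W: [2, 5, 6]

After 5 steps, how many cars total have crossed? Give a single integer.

Step 1 [NS]: N:empty,E:wait,S:car1-GO,W:wait | queues: N=0 E=0 S=2 W=3
Step 2 [NS]: N:empty,E:wait,S:car3-GO,W:wait | queues: N=0 E=0 S=1 W=3
Step 3 [NS]: N:empty,E:wait,S:car4-GO,W:wait | queues: N=0 E=0 S=0 W=3
Step 4 [NS]: N:empty,E:wait,S:empty,W:wait | queues: N=0 E=0 S=0 W=3
Step 5 [EW]: N:wait,E:empty,S:wait,W:car2-GO | queues: N=0 E=0 S=0 W=2
Cars crossed by step 5: 4

Answer: 4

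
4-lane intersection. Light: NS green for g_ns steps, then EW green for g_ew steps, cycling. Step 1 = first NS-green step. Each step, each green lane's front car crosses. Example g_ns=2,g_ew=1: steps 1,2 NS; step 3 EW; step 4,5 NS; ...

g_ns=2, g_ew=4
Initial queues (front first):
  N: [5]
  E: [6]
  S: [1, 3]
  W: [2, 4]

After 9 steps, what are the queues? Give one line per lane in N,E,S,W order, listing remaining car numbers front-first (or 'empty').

Step 1 [NS]: N:car5-GO,E:wait,S:car1-GO,W:wait | queues: N=0 E=1 S=1 W=2
Step 2 [NS]: N:empty,E:wait,S:car3-GO,W:wait | queues: N=0 E=1 S=0 W=2
Step 3 [EW]: N:wait,E:car6-GO,S:wait,W:car2-GO | queues: N=0 E=0 S=0 W=1
Step 4 [EW]: N:wait,E:empty,S:wait,W:car4-GO | queues: N=0 E=0 S=0 W=0

N: empty
E: empty
S: empty
W: empty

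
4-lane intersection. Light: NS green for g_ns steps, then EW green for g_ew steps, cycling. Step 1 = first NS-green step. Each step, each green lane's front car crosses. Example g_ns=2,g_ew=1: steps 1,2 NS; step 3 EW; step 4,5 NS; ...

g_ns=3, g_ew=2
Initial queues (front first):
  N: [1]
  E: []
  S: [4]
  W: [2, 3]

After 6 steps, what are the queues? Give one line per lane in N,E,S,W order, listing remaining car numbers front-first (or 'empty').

Step 1 [NS]: N:car1-GO,E:wait,S:car4-GO,W:wait | queues: N=0 E=0 S=0 W=2
Step 2 [NS]: N:empty,E:wait,S:empty,W:wait | queues: N=0 E=0 S=0 W=2
Step 3 [NS]: N:empty,E:wait,S:empty,W:wait | queues: N=0 E=0 S=0 W=2
Step 4 [EW]: N:wait,E:empty,S:wait,W:car2-GO | queues: N=0 E=0 S=0 W=1
Step 5 [EW]: N:wait,E:empty,S:wait,W:car3-GO | queues: N=0 E=0 S=0 W=0

N: empty
E: empty
S: empty
W: empty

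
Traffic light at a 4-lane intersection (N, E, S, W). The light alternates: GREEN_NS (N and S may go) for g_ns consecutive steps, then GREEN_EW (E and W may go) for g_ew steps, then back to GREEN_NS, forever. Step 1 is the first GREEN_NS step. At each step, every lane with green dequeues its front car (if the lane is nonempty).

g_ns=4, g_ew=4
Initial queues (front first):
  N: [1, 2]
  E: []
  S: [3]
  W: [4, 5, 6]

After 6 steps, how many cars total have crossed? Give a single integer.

Step 1 [NS]: N:car1-GO,E:wait,S:car3-GO,W:wait | queues: N=1 E=0 S=0 W=3
Step 2 [NS]: N:car2-GO,E:wait,S:empty,W:wait | queues: N=0 E=0 S=0 W=3
Step 3 [NS]: N:empty,E:wait,S:empty,W:wait | queues: N=0 E=0 S=0 W=3
Step 4 [NS]: N:empty,E:wait,S:empty,W:wait | queues: N=0 E=0 S=0 W=3
Step 5 [EW]: N:wait,E:empty,S:wait,W:car4-GO | queues: N=0 E=0 S=0 W=2
Step 6 [EW]: N:wait,E:empty,S:wait,W:car5-GO | queues: N=0 E=0 S=0 W=1
Cars crossed by step 6: 5

Answer: 5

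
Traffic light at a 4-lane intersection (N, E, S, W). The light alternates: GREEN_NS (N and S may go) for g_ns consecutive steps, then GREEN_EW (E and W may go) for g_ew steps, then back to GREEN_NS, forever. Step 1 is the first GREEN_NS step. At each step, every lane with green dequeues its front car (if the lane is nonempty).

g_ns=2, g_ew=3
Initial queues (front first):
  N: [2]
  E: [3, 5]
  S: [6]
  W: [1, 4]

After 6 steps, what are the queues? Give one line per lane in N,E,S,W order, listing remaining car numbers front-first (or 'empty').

Step 1 [NS]: N:car2-GO,E:wait,S:car6-GO,W:wait | queues: N=0 E=2 S=0 W=2
Step 2 [NS]: N:empty,E:wait,S:empty,W:wait | queues: N=0 E=2 S=0 W=2
Step 3 [EW]: N:wait,E:car3-GO,S:wait,W:car1-GO | queues: N=0 E=1 S=0 W=1
Step 4 [EW]: N:wait,E:car5-GO,S:wait,W:car4-GO | queues: N=0 E=0 S=0 W=0

N: empty
E: empty
S: empty
W: empty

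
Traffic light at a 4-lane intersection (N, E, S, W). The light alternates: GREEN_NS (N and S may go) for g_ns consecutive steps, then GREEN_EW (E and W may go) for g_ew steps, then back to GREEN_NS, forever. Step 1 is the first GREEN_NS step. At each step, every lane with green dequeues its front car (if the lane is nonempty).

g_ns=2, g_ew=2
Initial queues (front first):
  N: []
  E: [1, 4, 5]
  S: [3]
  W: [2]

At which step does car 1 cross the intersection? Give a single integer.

Step 1 [NS]: N:empty,E:wait,S:car3-GO,W:wait | queues: N=0 E=3 S=0 W=1
Step 2 [NS]: N:empty,E:wait,S:empty,W:wait | queues: N=0 E=3 S=0 W=1
Step 3 [EW]: N:wait,E:car1-GO,S:wait,W:car2-GO | queues: N=0 E=2 S=0 W=0
Step 4 [EW]: N:wait,E:car4-GO,S:wait,W:empty | queues: N=0 E=1 S=0 W=0
Step 5 [NS]: N:empty,E:wait,S:empty,W:wait | queues: N=0 E=1 S=0 W=0
Step 6 [NS]: N:empty,E:wait,S:empty,W:wait | queues: N=0 E=1 S=0 W=0
Step 7 [EW]: N:wait,E:car5-GO,S:wait,W:empty | queues: N=0 E=0 S=0 W=0
Car 1 crosses at step 3

3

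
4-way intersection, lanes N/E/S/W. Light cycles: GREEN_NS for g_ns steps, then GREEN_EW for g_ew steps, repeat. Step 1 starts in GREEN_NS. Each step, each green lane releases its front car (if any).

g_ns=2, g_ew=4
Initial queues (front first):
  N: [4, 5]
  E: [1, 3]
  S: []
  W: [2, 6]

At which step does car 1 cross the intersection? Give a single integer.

Step 1 [NS]: N:car4-GO,E:wait,S:empty,W:wait | queues: N=1 E=2 S=0 W=2
Step 2 [NS]: N:car5-GO,E:wait,S:empty,W:wait | queues: N=0 E=2 S=0 W=2
Step 3 [EW]: N:wait,E:car1-GO,S:wait,W:car2-GO | queues: N=0 E=1 S=0 W=1
Step 4 [EW]: N:wait,E:car3-GO,S:wait,W:car6-GO | queues: N=0 E=0 S=0 W=0
Car 1 crosses at step 3

3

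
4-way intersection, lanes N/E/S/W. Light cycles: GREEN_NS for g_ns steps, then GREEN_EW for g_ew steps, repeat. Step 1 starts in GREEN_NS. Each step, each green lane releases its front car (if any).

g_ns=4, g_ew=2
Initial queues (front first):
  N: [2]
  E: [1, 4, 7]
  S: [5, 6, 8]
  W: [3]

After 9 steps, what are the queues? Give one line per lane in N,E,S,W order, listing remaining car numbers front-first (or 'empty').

Step 1 [NS]: N:car2-GO,E:wait,S:car5-GO,W:wait | queues: N=0 E=3 S=2 W=1
Step 2 [NS]: N:empty,E:wait,S:car6-GO,W:wait | queues: N=0 E=3 S=1 W=1
Step 3 [NS]: N:empty,E:wait,S:car8-GO,W:wait | queues: N=0 E=3 S=0 W=1
Step 4 [NS]: N:empty,E:wait,S:empty,W:wait | queues: N=0 E=3 S=0 W=1
Step 5 [EW]: N:wait,E:car1-GO,S:wait,W:car3-GO | queues: N=0 E=2 S=0 W=0
Step 6 [EW]: N:wait,E:car4-GO,S:wait,W:empty | queues: N=0 E=1 S=0 W=0
Step 7 [NS]: N:empty,E:wait,S:empty,W:wait | queues: N=0 E=1 S=0 W=0
Step 8 [NS]: N:empty,E:wait,S:empty,W:wait | queues: N=0 E=1 S=0 W=0
Step 9 [NS]: N:empty,E:wait,S:empty,W:wait | queues: N=0 E=1 S=0 W=0

N: empty
E: 7
S: empty
W: empty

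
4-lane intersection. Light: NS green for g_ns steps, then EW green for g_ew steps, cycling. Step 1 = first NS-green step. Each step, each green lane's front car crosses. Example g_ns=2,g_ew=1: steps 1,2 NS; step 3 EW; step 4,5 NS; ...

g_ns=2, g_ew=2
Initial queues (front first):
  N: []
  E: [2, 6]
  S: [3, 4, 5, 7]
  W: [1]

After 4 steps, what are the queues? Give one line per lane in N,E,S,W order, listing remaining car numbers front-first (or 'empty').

Step 1 [NS]: N:empty,E:wait,S:car3-GO,W:wait | queues: N=0 E=2 S=3 W=1
Step 2 [NS]: N:empty,E:wait,S:car4-GO,W:wait | queues: N=0 E=2 S=2 W=1
Step 3 [EW]: N:wait,E:car2-GO,S:wait,W:car1-GO | queues: N=0 E=1 S=2 W=0
Step 4 [EW]: N:wait,E:car6-GO,S:wait,W:empty | queues: N=0 E=0 S=2 W=0

N: empty
E: empty
S: 5 7
W: empty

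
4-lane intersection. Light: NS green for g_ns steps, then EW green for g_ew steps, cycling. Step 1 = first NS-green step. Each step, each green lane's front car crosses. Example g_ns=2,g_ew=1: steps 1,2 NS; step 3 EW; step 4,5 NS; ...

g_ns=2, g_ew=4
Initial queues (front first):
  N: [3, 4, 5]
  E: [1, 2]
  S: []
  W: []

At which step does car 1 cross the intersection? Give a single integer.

Step 1 [NS]: N:car3-GO,E:wait,S:empty,W:wait | queues: N=2 E=2 S=0 W=0
Step 2 [NS]: N:car4-GO,E:wait,S:empty,W:wait | queues: N=1 E=2 S=0 W=0
Step 3 [EW]: N:wait,E:car1-GO,S:wait,W:empty | queues: N=1 E=1 S=0 W=0
Step 4 [EW]: N:wait,E:car2-GO,S:wait,W:empty | queues: N=1 E=0 S=0 W=0
Step 5 [EW]: N:wait,E:empty,S:wait,W:empty | queues: N=1 E=0 S=0 W=0
Step 6 [EW]: N:wait,E:empty,S:wait,W:empty | queues: N=1 E=0 S=0 W=0
Step 7 [NS]: N:car5-GO,E:wait,S:empty,W:wait | queues: N=0 E=0 S=0 W=0
Car 1 crosses at step 3

3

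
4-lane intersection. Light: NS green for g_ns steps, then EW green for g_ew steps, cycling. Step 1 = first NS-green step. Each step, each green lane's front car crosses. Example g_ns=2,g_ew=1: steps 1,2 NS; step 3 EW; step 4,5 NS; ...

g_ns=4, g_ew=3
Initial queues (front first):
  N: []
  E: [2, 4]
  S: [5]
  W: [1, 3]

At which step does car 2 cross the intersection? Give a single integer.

Step 1 [NS]: N:empty,E:wait,S:car5-GO,W:wait | queues: N=0 E=2 S=0 W=2
Step 2 [NS]: N:empty,E:wait,S:empty,W:wait | queues: N=0 E=2 S=0 W=2
Step 3 [NS]: N:empty,E:wait,S:empty,W:wait | queues: N=0 E=2 S=0 W=2
Step 4 [NS]: N:empty,E:wait,S:empty,W:wait | queues: N=0 E=2 S=0 W=2
Step 5 [EW]: N:wait,E:car2-GO,S:wait,W:car1-GO | queues: N=0 E=1 S=0 W=1
Step 6 [EW]: N:wait,E:car4-GO,S:wait,W:car3-GO | queues: N=0 E=0 S=0 W=0
Car 2 crosses at step 5

5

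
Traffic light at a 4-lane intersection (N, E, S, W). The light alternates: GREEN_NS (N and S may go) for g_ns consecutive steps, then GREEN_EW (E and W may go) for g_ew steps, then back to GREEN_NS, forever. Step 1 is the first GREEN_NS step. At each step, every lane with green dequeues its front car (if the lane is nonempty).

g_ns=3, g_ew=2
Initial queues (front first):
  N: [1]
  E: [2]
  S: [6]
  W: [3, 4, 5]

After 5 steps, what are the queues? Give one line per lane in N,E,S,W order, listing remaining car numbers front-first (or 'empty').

Step 1 [NS]: N:car1-GO,E:wait,S:car6-GO,W:wait | queues: N=0 E=1 S=0 W=3
Step 2 [NS]: N:empty,E:wait,S:empty,W:wait | queues: N=0 E=1 S=0 W=3
Step 3 [NS]: N:empty,E:wait,S:empty,W:wait | queues: N=0 E=1 S=0 W=3
Step 4 [EW]: N:wait,E:car2-GO,S:wait,W:car3-GO | queues: N=0 E=0 S=0 W=2
Step 5 [EW]: N:wait,E:empty,S:wait,W:car4-GO | queues: N=0 E=0 S=0 W=1

N: empty
E: empty
S: empty
W: 5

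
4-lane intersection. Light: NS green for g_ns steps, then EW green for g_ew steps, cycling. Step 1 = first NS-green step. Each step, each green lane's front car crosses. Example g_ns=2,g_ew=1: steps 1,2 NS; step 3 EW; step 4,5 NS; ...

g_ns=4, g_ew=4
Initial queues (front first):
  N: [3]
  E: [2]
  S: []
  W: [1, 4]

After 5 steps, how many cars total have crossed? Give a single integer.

Step 1 [NS]: N:car3-GO,E:wait,S:empty,W:wait | queues: N=0 E=1 S=0 W=2
Step 2 [NS]: N:empty,E:wait,S:empty,W:wait | queues: N=0 E=1 S=0 W=2
Step 3 [NS]: N:empty,E:wait,S:empty,W:wait | queues: N=0 E=1 S=0 W=2
Step 4 [NS]: N:empty,E:wait,S:empty,W:wait | queues: N=0 E=1 S=0 W=2
Step 5 [EW]: N:wait,E:car2-GO,S:wait,W:car1-GO | queues: N=0 E=0 S=0 W=1
Cars crossed by step 5: 3

Answer: 3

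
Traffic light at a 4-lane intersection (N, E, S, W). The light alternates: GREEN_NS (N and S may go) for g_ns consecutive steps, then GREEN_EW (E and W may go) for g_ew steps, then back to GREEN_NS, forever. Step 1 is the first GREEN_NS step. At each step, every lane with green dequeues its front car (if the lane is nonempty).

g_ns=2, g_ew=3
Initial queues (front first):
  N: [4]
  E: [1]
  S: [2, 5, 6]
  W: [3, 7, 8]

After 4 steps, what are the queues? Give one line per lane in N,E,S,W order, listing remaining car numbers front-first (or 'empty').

Step 1 [NS]: N:car4-GO,E:wait,S:car2-GO,W:wait | queues: N=0 E=1 S=2 W=3
Step 2 [NS]: N:empty,E:wait,S:car5-GO,W:wait | queues: N=0 E=1 S=1 W=3
Step 3 [EW]: N:wait,E:car1-GO,S:wait,W:car3-GO | queues: N=0 E=0 S=1 W=2
Step 4 [EW]: N:wait,E:empty,S:wait,W:car7-GO | queues: N=0 E=0 S=1 W=1

N: empty
E: empty
S: 6
W: 8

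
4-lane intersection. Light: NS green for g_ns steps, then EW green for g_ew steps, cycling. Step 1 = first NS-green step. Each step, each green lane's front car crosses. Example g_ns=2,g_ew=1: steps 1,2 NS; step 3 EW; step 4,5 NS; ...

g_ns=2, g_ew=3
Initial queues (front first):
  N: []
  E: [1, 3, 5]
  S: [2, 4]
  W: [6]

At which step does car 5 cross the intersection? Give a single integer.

Step 1 [NS]: N:empty,E:wait,S:car2-GO,W:wait | queues: N=0 E=3 S=1 W=1
Step 2 [NS]: N:empty,E:wait,S:car4-GO,W:wait | queues: N=0 E=3 S=0 W=1
Step 3 [EW]: N:wait,E:car1-GO,S:wait,W:car6-GO | queues: N=0 E=2 S=0 W=0
Step 4 [EW]: N:wait,E:car3-GO,S:wait,W:empty | queues: N=0 E=1 S=0 W=0
Step 5 [EW]: N:wait,E:car5-GO,S:wait,W:empty | queues: N=0 E=0 S=0 W=0
Car 5 crosses at step 5

5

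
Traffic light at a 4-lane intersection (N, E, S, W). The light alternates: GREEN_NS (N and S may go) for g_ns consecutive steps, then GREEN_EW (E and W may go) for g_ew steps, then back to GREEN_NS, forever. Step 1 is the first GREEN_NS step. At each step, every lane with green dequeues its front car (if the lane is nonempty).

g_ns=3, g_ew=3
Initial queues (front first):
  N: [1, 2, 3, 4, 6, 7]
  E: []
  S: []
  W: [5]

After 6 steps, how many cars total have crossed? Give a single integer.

Answer: 4

Derivation:
Step 1 [NS]: N:car1-GO,E:wait,S:empty,W:wait | queues: N=5 E=0 S=0 W=1
Step 2 [NS]: N:car2-GO,E:wait,S:empty,W:wait | queues: N=4 E=0 S=0 W=1
Step 3 [NS]: N:car3-GO,E:wait,S:empty,W:wait | queues: N=3 E=0 S=0 W=1
Step 4 [EW]: N:wait,E:empty,S:wait,W:car5-GO | queues: N=3 E=0 S=0 W=0
Step 5 [EW]: N:wait,E:empty,S:wait,W:empty | queues: N=3 E=0 S=0 W=0
Step 6 [EW]: N:wait,E:empty,S:wait,W:empty | queues: N=3 E=0 S=0 W=0
Cars crossed by step 6: 4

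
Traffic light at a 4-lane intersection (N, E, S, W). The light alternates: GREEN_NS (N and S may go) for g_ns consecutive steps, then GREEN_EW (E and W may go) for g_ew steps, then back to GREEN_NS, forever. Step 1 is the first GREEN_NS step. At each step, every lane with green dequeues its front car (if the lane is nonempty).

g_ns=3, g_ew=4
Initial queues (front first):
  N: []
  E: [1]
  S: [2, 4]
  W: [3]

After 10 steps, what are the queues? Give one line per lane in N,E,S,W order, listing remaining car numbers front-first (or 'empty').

Step 1 [NS]: N:empty,E:wait,S:car2-GO,W:wait | queues: N=0 E=1 S=1 W=1
Step 2 [NS]: N:empty,E:wait,S:car4-GO,W:wait | queues: N=0 E=1 S=0 W=1
Step 3 [NS]: N:empty,E:wait,S:empty,W:wait | queues: N=0 E=1 S=0 W=1
Step 4 [EW]: N:wait,E:car1-GO,S:wait,W:car3-GO | queues: N=0 E=0 S=0 W=0

N: empty
E: empty
S: empty
W: empty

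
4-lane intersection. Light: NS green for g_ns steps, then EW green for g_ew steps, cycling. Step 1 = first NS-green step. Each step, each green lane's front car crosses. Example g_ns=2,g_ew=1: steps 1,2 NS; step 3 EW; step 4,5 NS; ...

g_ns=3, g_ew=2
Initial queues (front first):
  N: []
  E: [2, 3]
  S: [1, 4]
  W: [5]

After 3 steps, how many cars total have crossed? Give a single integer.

Step 1 [NS]: N:empty,E:wait,S:car1-GO,W:wait | queues: N=0 E=2 S=1 W=1
Step 2 [NS]: N:empty,E:wait,S:car4-GO,W:wait | queues: N=0 E=2 S=0 W=1
Step 3 [NS]: N:empty,E:wait,S:empty,W:wait | queues: N=0 E=2 S=0 W=1
Cars crossed by step 3: 2

Answer: 2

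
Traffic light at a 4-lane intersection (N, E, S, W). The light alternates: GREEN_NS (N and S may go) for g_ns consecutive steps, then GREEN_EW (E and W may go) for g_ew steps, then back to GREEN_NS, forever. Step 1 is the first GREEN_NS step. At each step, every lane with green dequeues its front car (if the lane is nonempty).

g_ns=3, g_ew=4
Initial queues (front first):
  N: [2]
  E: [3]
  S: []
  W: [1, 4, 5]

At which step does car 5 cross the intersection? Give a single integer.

Step 1 [NS]: N:car2-GO,E:wait,S:empty,W:wait | queues: N=0 E=1 S=0 W=3
Step 2 [NS]: N:empty,E:wait,S:empty,W:wait | queues: N=0 E=1 S=0 W=3
Step 3 [NS]: N:empty,E:wait,S:empty,W:wait | queues: N=0 E=1 S=0 W=3
Step 4 [EW]: N:wait,E:car3-GO,S:wait,W:car1-GO | queues: N=0 E=0 S=0 W=2
Step 5 [EW]: N:wait,E:empty,S:wait,W:car4-GO | queues: N=0 E=0 S=0 W=1
Step 6 [EW]: N:wait,E:empty,S:wait,W:car5-GO | queues: N=0 E=0 S=0 W=0
Car 5 crosses at step 6

6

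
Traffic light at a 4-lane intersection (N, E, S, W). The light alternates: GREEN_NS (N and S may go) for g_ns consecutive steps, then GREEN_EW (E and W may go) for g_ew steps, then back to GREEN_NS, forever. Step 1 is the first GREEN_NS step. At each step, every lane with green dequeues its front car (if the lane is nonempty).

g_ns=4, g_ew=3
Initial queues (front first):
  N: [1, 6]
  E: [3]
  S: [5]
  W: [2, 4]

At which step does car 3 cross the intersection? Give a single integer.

Step 1 [NS]: N:car1-GO,E:wait,S:car5-GO,W:wait | queues: N=1 E=1 S=0 W=2
Step 2 [NS]: N:car6-GO,E:wait,S:empty,W:wait | queues: N=0 E=1 S=0 W=2
Step 3 [NS]: N:empty,E:wait,S:empty,W:wait | queues: N=0 E=1 S=0 W=2
Step 4 [NS]: N:empty,E:wait,S:empty,W:wait | queues: N=0 E=1 S=0 W=2
Step 5 [EW]: N:wait,E:car3-GO,S:wait,W:car2-GO | queues: N=0 E=0 S=0 W=1
Step 6 [EW]: N:wait,E:empty,S:wait,W:car4-GO | queues: N=0 E=0 S=0 W=0
Car 3 crosses at step 5

5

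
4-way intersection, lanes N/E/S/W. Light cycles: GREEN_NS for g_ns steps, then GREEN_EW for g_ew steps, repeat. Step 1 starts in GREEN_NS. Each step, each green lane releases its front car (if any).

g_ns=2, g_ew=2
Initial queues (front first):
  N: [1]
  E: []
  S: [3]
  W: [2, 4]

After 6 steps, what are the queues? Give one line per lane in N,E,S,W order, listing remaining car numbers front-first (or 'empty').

Step 1 [NS]: N:car1-GO,E:wait,S:car3-GO,W:wait | queues: N=0 E=0 S=0 W=2
Step 2 [NS]: N:empty,E:wait,S:empty,W:wait | queues: N=0 E=0 S=0 W=2
Step 3 [EW]: N:wait,E:empty,S:wait,W:car2-GO | queues: N=0 E=0 S=0 W=1
Step 4 [EW]: N:wait,E:empty,S:wait,W:car4-GO | queues: N=0 E=0 S=0 W=0

N: empty
E: empty
S: empty
W: empty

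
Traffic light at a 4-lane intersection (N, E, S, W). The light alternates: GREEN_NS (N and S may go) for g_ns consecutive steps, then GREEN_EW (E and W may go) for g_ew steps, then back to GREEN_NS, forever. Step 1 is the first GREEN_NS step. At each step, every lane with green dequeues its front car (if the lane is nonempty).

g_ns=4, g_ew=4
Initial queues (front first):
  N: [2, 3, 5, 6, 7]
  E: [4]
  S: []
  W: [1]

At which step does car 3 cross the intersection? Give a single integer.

Step 1 [NS]: N:car2-GO,E:wait,S:empty,W:wait | queues: N=4 E=1 S=0 W=1
Step 2 [NS]: N:car3-GO,E:wait,S:empty,W:wait | queues: N=3 E=1 S=0 W=1
Step 3 [NS]: N:car5-GO,E:wait,S:empty,W:wait | queues: N=2 E=1 S=0 W=1
Step 4 [NS]: N:car6-GO,E:wait,S:empty,W:wait | queues: N=1 E=1 S=0 W=1
Step 5 [EW]: N:wait,E:car4-GO,S:wait,W:car1-GO | queues: N=1 E=0 S=0 W=0
Step 6 [EW]: N:wait,E:empty,S:wait,W:empty | queues: N=1 E=0 S=0 W=0
Step 7 [EW]: N:wait,E:empty,S:wait,W:empty | queues: N=1 E=0 S=0 W=0
Step 8 [EW]: N:wait,E:empty,S:wait,W:empty | queues: N=1 E=0 S=0 W=0
Step 9 [NS]: N:car7-GO,E:wait,S:empty,W:wait | queues: N=0 E=0 S=0 W=0
Car 3 crosses at step 2

2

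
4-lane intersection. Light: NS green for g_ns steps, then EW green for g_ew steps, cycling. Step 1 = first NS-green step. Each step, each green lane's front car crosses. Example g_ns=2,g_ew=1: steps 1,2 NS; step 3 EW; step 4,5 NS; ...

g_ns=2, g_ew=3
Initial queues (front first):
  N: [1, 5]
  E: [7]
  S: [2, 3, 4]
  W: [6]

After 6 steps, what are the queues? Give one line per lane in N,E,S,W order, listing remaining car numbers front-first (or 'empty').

Step 1 [NS]: N:car1-GO,E:wait,S:car2-GO,W:wait | queues: N=1 E=1 S=2 W=1
Step 2 [NS]: N:car5-GO,E:wait,S:car3-GO,W:wait | queues: N=0 E=1 S=1 W=1
Step 3 [EW]: N:wait,E:car7-GO,S:wait,W:car6-GO | queues: N=0 E=0 S=1 W=0
Step 4 [EW]: N:wait,E:empty,S:wait,W:empty | queues: N=0 E=0 S=1 W=0
Step 5 [EW]: N:wait,E:empty,S:wait,W:empty | queues: N=0 E=0 S=1 W=0
Step 6 [NS]: N:empty,E:wait,S:car4-GO,W:wait | queues: N=0 E=0 S=0 W=0

N: empty
E: empty
S: empty
W: empty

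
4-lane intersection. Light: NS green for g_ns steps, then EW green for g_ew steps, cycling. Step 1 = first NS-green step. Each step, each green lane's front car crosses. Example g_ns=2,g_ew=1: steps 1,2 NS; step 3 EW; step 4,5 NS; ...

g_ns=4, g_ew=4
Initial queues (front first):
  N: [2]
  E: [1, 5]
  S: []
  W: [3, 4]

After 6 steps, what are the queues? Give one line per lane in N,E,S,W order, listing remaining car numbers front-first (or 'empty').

Step 1 [NS]: N:car2-GO,E:wait,S:empty,W:wait | queues: N=0 E=2 S=0 W=2
Step 2 [NS]: N:empty,E:wait,S:empty,W:wait | queues: N=0 E=2 S=0 W=2
Step 3 [NS]: N:empty,E:wait,S:empty,W:wait | queues: N=0 E=2 S=0 W=2
Step 4 [NS]: N:empty,E:wait,S:empty,W:wait | queues: N=0 E=2 S=0 W=2
Step 5 [EW]: N:wait,E:car1-GO,S:wait,W:car3-GO | queues: N=0 E=1 S=0 W=1
Step 6 [EW]: N:wait,E:car5-GO,S:wait,W:car4-GO | queues: N=0 E=0 S=0 W=0

N: empty
E: empty
S: empty
W: empty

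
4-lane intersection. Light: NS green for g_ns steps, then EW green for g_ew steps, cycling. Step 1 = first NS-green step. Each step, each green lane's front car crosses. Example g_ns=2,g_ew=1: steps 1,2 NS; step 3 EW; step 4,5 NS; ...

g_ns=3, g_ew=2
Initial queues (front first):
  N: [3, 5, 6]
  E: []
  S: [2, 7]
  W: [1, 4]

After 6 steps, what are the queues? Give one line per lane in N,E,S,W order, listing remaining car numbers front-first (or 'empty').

Step 1 [NS]: N:car3-GO,E:wait,S:car2-GO,W:wait | queues: N=2 E=0 S=1 W=2
Step 2 [NS]: N:car5-GO,E:wait,S:car7-GO,W:wait | queues: N=1 E=0 S=0 W=2
Step 3 [NS]: N:car6-GO,E:wait,S:empty,W:wait | queues: N=0 E=0 S=0 W=2
Step 4 [EW]: N:wait,E:empty,S:wait,W:car1-GO | queues: N=0 E=0 S=0 W=1
Step 5 [EW]: N:wait,E:empty,S:wait,W:car4-GO | queues: N=0 E=0 S=0 W=0

N: empty
E: empty
S: empty
W: empty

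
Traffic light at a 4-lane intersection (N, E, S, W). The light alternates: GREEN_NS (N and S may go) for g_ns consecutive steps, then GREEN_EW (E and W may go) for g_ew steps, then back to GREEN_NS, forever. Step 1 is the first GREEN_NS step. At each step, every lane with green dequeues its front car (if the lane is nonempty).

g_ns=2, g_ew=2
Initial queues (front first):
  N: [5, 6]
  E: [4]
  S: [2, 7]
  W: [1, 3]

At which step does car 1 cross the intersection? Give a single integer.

Step 1 [NS]: N:car5-GO,E:wait,S:car2-GO,W:wait | queues: N=1 E=1 S=1 W=2
Step 2 [NS]: N:car6-GO,E:wait,S:car7-GO,W:wait | queues: N=0 E=1 S=0 W=2
Step 3 [EW]: N:wait,E:car4-GO,S:wait,W:car1-GO | queues: N=0 E=0 S=0 W=1
Step 4 [EW]: N:wait,E:empty,S:wait,W:car3-GO | queues: N=0 E=0 S=0 W=0
Car 1 crosses at step 3

3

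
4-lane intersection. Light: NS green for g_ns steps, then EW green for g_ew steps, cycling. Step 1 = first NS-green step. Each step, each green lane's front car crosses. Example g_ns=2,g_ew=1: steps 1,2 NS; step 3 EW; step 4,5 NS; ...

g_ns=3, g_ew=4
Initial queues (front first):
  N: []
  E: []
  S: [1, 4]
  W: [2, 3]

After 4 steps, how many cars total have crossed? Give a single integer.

Step 1 [NS]: N:empty,E:wait,S:car1-GO,W:wait | queues: N=0 E=0 S=1 W=2
Step 2 [NS]: N:empty,E:wait,S:car4-GO,W:wait | queues: N=0 E=0 S=0 W=2
Step 3 [NS]: N:empty,E:wait,S:empty,W:wait | queues: N=0 E=0 S=0 W=2
Step 4 [EW]: N:wait,E:empty,S:wait,W:car2-GO | queues: N=0 E=0 S=0 W=1
Cars crossed by step 4: 3

Answer: 3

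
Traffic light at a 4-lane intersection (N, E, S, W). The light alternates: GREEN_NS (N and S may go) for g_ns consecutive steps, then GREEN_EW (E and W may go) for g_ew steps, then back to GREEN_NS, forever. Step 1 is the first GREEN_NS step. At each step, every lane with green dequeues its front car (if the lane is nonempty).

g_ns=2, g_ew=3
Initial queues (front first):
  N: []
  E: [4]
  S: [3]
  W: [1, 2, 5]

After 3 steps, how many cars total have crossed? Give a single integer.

Step 1 [NS]: N:empty,E:wait,S:car3-GO,W:wait | queues: N=0 E=1 S=0 W=3
Step 2 [NS]: N:empty,E:wait,S:empty,W:wait | queues: N=0 E=1 S=0 W=3
Step 3 [EW]: N:wait,E:car4-GO,S:wait,W:car1-GO | queues: N=0 E=0 S=0 W=2
Cars crossed by step 3: 3

Answer: 3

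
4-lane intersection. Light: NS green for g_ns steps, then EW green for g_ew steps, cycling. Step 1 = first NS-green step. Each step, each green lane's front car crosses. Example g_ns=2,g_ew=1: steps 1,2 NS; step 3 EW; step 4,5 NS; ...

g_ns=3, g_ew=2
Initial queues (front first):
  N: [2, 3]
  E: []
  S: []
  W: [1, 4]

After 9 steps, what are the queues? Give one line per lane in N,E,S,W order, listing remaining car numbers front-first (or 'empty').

Step 1 [NS]: N:car2-GO,E:wait,S:empty,W:wait | queues: N=1 E=0 S=0 W=2
Step 2 [NS]: N:car3-GO,E:wait,S:empty,W:wait | queues: N=0 E=0 S=0 W=2
Step 3 [NS]: N:empty,E:wait,S:empty,W:wait | queues: N=0 E=0 S=0 W=2
Step 4 [EW]: N:wait,E:empty,S:wait,W:car1-GO | queues: N=0 E=0 S=0 W=1
Step 5 [EW]: N:wait,E:empty,S:wait,W:car4-GO | queues: N=0 E=0 S=0 W=0

N: empty
E: empty
S: empty
W: empty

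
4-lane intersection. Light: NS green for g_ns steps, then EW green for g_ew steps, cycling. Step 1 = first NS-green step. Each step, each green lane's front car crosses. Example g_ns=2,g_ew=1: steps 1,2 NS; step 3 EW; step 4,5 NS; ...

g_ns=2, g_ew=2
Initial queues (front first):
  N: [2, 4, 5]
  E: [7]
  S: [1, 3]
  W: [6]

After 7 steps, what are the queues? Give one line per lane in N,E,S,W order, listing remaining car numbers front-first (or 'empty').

Step 1 [NS]: N:car2-GO,E:wait,S:car1-GO,W:wait | queues: N=2 E=1 S=1 W=1
Step 2 [NS]: N:car4-GO,E:wait,S:car3-GO,W:wait | queues: N=1 E=1 S=0 W=1
Step 3 [EW]: N:wait,E:car7-GO,S:wait,W:car6-GO | queues: N=1 E=0 S=0 W=0
Step 4 [EW]: N:wait,E:empty,S:wait,W:empty | queues: N=1 E=0 S=0 W=0
Step 5 [NS]: N:car5-GO,E:wait,S:empty,W:wait | queues: N=0 E=0 S=0 W=0

N: empty
E: empty
S: empty
W: empty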